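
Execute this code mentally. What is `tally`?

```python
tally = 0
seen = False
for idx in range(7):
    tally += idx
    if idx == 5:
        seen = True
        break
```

Let's trace through this code step by step.

Initialize: tally = 0
Initialize: seen = False
Entering loop: for idx in range(7):

After execution: tally = 15
15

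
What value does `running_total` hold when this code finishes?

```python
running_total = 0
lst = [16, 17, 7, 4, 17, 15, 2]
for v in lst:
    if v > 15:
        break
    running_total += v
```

Let's trace through this code step by step.

Initialize: running_total = 0
Initialize: lst = [16, 17, 7, 4, 17, 15, 2]
Entering loop: for v in lst:

After execution: running_total = 0
0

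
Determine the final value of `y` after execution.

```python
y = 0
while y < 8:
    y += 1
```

Let's trace through this code step by step.

Initialize: y = 0
Entering loop: while y < 8:

After execution: y = 8
8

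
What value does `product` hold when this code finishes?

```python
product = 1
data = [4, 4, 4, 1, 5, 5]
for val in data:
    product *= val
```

Let's trace through this code step by step.

Initialize: product = 1
Initialize: data = [4, 4, 4, 1, 5, 5]
Entering loop: for val in data:

After execution: product = 1600
1600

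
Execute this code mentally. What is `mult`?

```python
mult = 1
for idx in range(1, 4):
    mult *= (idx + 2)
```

Let's trace through this code step by step.

Initialize: mult = 1
Entering loop: for idx in range(1, 4):

After execution: mult = 60
60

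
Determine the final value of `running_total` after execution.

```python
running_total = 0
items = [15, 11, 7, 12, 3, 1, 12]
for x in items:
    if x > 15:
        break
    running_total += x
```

Let's trace through this code step by step.

Initialize: running_total = 0
Initialize: items = [15, 11, 7, 12, 3, 1, 12]
Entering loop: for x in items:

After execution: running_total = 61
61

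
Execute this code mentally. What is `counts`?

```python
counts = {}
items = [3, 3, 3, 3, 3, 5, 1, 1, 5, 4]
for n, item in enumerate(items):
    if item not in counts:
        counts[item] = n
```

Let's trace through this code step by step.

Initialize: counts = {}
Initialize: items = [3, 3, 3, 3, 3, 5, 1, 1, 5, 4]
Entering loop: for n, item in enumerate(items):

After execution: counts = {3: 0, 5: 5, 1: 6, 4: 9}
{3: 0, 5: 5, 1: 6, 4: 9}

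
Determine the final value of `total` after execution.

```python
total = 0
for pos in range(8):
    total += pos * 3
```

Let's trace through this code step by step.

Initialize: total = 0
Entering loop: for pos in range(8):

After execution: total = 84
84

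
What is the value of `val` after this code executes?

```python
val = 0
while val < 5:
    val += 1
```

Let's trace through this code step by step.

Initialize: val = 0
Entering loop: while val < 5:

After execution: val = 5
5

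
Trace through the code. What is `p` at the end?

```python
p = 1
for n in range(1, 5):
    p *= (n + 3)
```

Let's trace through this code step by step.

Initialize: p = 1
Entering loop: for n in range(1, 5):

After execution: p = 840
840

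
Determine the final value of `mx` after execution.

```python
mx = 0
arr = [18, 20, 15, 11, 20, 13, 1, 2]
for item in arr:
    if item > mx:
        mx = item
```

Let's trace through this code step by step.

Initialize: mx = 0
Initialize: arr = [18, 20, 15, 11, 20, 13, 1, 2]
Entering loop: for item in arr:

After execution: mx = 20
20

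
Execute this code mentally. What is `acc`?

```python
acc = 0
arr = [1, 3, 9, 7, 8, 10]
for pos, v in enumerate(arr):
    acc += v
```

Let's trace through this code step by step.

Initialize: acc = 0
Initialize: arr = [1, 3, 9, 7, 8, 10]
Entering loop: for pos, v in enumerate(arr):

After execution: acc = 38
38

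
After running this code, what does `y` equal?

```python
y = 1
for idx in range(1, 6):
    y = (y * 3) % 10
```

Let's trace through this code step by step.

Initialize: y = 1
Entering loop: for idx in range(1, 6):

After execution: y = 3
3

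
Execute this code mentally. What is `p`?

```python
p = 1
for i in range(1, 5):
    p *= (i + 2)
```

Let's trace through this code step by step.

Initialize: p = 1
Entering loop: for i in range(1, 5):

After execution: p = 360
360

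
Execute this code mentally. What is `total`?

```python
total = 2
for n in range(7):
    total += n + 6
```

Let's trace through this code step by step.

Initialize: total = 2
Entering loop: for n in range(7):

After execution: total = 65
65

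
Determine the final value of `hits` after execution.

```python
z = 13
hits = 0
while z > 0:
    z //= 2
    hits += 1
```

Let's trace through this code step by step.

Initialize: z = 13
Initialize: hits = 0
Entering loop: while z > 0:

After execution: hits = 4
4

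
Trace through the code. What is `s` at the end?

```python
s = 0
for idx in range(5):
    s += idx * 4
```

Let's trace through this code step by step.

Initialize: s = 0
Entering loop: for idx in range(5):

After execution: s = 40
40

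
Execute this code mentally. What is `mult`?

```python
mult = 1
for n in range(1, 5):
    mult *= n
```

Let's trace through this code step by step.

Initialize: mult = 1
Entering loop: for n in range(1, 5):

After execution: mult = 24
24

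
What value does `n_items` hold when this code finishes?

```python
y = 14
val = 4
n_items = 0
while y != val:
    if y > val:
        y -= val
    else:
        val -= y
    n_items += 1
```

Let's trace through this code step by step.

Initialize: y = 14
Initialize: val = 4
Initialize: n_items = 0
Entering loop: while y != val:

After execution: n_items = 4
4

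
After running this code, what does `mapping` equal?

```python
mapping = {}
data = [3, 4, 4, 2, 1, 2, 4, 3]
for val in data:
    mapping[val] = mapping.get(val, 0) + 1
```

Let's trace through this code step by step.

Initialize: mapping = {}
Initialize: data = [3, 4, 4, 2, 1, 2, 4, 3]
Entering loop: for val in data:

After execution: mapping = {3: 2, 4: 3, 2: 2, 1: 1}
{3: 2, 4: 3, 2: 2, 1: 1}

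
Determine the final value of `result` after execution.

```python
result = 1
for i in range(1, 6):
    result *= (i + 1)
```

Let's trace through this code step by step.

Initialize: result = 1
Entering loop: for i in range(1, 6):

After execution: result = 720
720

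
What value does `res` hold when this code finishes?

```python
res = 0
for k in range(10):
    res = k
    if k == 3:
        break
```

Let's trace through this code step by step.

Initialize: res = 0
Entering loop: for k in range(10):

After execution: res = 3
3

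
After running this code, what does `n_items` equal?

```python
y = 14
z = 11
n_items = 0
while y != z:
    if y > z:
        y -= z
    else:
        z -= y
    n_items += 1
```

Let's trace through this code step by step.

Initialize: y = 14
Initialize: z = 11
Initialize: n_items = 0
Entering loop: while y != z:

After execution: n_items = 6
6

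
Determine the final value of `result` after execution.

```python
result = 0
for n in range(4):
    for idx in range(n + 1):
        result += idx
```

Let's trace through this code step by step.

Initialize: result = 0
Entering loop: for n in range(4):

After execution: result = 10
10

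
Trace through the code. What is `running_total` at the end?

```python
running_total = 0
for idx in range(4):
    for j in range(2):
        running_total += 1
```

Let's trace through this code step by step.

Initialize: running_total = 0
Entering loop: for idx in range(4):

After execution: running_total = 8
8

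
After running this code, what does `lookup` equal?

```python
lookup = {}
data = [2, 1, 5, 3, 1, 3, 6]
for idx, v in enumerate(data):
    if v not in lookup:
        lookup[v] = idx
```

Let's trace through this code step by step.

Initialize: lookup = {}
Initialize: data = [2, 1, 5, 3, 1, 3, 6]
Entering loop: for idx, v in enumerate(data):

After execution: lookup = {2: 0, 1: 1, 5: 2, 3: 3, 6: 6}
{2: 0, 1: 1, 5: 2, 3: 3, 6: 6}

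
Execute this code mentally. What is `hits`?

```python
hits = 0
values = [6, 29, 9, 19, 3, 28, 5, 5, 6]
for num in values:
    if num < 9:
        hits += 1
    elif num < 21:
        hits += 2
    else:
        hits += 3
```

Let's trace through this code step by step.

Initialize: hits = 0
Initialize: values = [6, 29, 9, 19, 3, 28, 5, 5, 6]
Entering loop: for num in values:

After execution: hits = 15
15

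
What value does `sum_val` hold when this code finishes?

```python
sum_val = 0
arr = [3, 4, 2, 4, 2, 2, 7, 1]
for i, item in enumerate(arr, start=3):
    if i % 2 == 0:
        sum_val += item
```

Let's trace through this code step by step.

Initialize: sum_val = 0
Initialize: arr = [3, 4, 2, 4, 2, 2, 7, 1]
Entering loop: for i, item in enumerate(arr, start=3):

After execution: sum_val = 11
11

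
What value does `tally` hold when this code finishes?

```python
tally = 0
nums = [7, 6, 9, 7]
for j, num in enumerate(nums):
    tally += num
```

Let's trace through this code step by step.

Initialize: tally = 0
Initialize: nums = [7, 6, 9, 7]
Entering loop: for j, num in enumerate(nums):

After execution: tally = 29
29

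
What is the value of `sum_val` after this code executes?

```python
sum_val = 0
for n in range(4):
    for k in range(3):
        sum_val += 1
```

Let's trace through this code step by step.

Initialize: sum_val = 0
Entering loop: for n in range(4):

After execution: sum_val = 12
12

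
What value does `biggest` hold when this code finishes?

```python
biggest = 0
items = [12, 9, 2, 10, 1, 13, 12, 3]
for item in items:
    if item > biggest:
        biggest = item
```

Let's trace through this code step by step.

Initialize: biggest = 0
Initialize: items = [12, 9, 2, 10, 1, 13, 12, 3]
Entering loop: for item in items:

After execution: biggest = 13
13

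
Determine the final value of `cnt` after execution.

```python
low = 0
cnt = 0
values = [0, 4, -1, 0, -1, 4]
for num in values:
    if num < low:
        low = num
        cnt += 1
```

Let's trace through this code step by step.

Initialize: low = 0
Initialize: cnt = 0
Initialize: values = [0, 4, -1, 0, -1, 4]
Entering loop: for num in values:

After execution: cnt = 1
1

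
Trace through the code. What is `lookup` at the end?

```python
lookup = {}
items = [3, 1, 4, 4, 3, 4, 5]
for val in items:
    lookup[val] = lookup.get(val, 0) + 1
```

Let's trace through this code step by step.

Initialize: lookup = {}
Initialize: items = [3, 1, 4, 4, 3, 4, 5]
Entering loop: for val in items:

After execution: lookup = {3: 2, 1: 1, 4: 3, 5: 1}
{3: 2, 1: 1, 4: 3, 5: 1}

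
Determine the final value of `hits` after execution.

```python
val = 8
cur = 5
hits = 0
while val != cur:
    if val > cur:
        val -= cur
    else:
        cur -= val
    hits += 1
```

Let's trace through this code step by step.

Initialize: val = 8
Initialize: cur = 5
Initialize: hits = 0
Entering loop: while val != cur:

After execution: hits = 4
4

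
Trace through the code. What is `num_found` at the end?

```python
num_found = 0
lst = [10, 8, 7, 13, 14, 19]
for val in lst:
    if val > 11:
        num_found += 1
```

Let's trace through this code step by step.

Initialize: num_found = 0
Initialize: lst = [10, 8, 7, 13, 14, 19]
Entering loop: for val in lst:

After execution: num_found = 3
3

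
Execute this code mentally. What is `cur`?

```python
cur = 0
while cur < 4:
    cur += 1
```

Let's trace through this code step by step.

Initialize: cur = 0
Entering loop: while cur < 4:

After execution: cur = 4
4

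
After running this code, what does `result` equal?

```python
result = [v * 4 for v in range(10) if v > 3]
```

Let's trace through this code step by step.

Initialize: result = [v * 4 for v in range(10) if v > 3]

After execution: result = [16, 20, 24, 28, 32, 36]
[16, 20, 24, 28, 32, 36]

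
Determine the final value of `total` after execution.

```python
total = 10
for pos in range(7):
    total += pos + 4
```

Let's trace through this code step by step.

Initialize: total = 10
Entering loop: for pos in range(7):

After execution: total = 59
59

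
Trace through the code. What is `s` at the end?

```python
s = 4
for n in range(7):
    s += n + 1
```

Let's trace through this code step by step.

Initialize: s = 4
Entering loop: for n in range(7):

After execution: s = 32
32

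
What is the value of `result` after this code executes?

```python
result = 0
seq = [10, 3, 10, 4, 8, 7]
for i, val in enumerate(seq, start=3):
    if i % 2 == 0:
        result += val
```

Let's trace through this code step by step.

Initialize: result = 0
Initialize: seq = [10, 3, 10, 4, 8, 7]
Entering loop: for i, val in enumerate(seq, start=3):

After execution: result = 14
14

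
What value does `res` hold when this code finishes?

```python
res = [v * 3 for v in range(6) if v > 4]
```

Let's trace through this code step by step.

Initialize: res = [v * 3 for v in range(6) if v > 4]

After execution: res = [15]
[15]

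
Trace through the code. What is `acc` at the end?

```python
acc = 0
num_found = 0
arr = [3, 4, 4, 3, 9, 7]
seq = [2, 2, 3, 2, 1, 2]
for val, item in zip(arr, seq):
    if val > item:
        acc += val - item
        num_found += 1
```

Let's trace through this code step by step.

Initialize: acc = 0
Initialize: num_found = 0
Initialize: arr = [3, 4, 4, 3, 9, 7]
Initialize: seq = [2, 2, 3, 2, 1, 2]
Entering loop: for val, item in zip(arr, seq):

After execution: acc = 18
18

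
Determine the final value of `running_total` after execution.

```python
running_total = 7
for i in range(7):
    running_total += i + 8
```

Let's trace through this code step by step.

Initialize: running_total = 7
Entering loop: for i in range(7):

After execution: running_total = 84
84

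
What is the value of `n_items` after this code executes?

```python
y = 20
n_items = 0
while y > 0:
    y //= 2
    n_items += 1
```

Let's trace through this code step by step.

Initialize: y = 20
Initialize: n_items = 0
Entering loop: while y > 0:

After execution: n_items = 5
5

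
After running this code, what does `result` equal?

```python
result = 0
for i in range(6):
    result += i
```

Let's trace through this code step by step.

Initialize: result = 0
Entering loop: for i in range(6):

After execution: result = 15
15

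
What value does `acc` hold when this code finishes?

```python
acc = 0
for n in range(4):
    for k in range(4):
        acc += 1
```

Let's trace through this code step by step.

Initialize: acc = 0
Entering loop: for n in range(4):

After execution: acc = 16
16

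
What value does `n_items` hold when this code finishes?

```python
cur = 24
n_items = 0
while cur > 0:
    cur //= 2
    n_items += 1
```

Let's trace through this code step by step.

Initialize: cur = 24
Initialize: n_items = 0
Entering loop: while cur > 0:

After execution: n_items = 5
5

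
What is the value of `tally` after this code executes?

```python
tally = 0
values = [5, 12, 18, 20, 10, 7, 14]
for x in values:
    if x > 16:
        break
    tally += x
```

Let's trace through this code step by step.

Initialize: tally = 0
Initialize: values = [5, 12, 18, 20, 10, 7, 14]
Entering loop: for x in values:

After execution: tally = 17
17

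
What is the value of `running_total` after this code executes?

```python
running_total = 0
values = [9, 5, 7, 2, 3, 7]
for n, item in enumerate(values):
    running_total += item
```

Let's trace through this code step by step.

Initialize: running_total = 0
Initialize: values = [9, 5, 7, 2, 3, 7]
Entering loop: for n, item in enumerate(values):

After execution: running_total = 33
33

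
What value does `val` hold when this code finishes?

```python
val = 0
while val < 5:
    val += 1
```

Let's trace through this code step by step.

Initialize: val = 0
Entering loop: while val < 5:

After execution: val = 5
5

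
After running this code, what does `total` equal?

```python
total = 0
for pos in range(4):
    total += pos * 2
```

Let's trace through this code step by step.

Initialize: total = 0
Entering loop: for pos in range(4):

After execution: total = 12
12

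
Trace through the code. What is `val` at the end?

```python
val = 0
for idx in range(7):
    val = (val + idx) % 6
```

Let's trace through this code step by step.

Initialize: val = 0
Entering loop: for idx in range(7):

After execution: val = 3
3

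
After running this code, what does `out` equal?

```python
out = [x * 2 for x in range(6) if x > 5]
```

Let's trace through this code step by step.

Initialize: out = [x * 2 for x in range(6) if x > 5]

After execution: out = []
[]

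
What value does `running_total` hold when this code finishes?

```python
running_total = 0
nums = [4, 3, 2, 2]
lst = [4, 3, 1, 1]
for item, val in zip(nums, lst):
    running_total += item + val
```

Let's trace through this code step by step.

Initialize: running_total = 0
Initialize: nums = [4, 3, 2, 2]
Initialize: lst = [4, 3, 1, 1]
Entering loop: for item, val in zip(nums, lst):

After execution: running_total = 20
20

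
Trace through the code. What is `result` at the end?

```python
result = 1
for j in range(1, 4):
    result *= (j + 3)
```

Let's trace through this code step by step.

Initialize: result = 1
Entering loop: for j in range(1, 4):

After execution: result = 120
120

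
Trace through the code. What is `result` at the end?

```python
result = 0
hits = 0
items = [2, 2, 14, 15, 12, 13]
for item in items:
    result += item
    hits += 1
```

Let's trace through this code step by step.

Initialize: result = 0
Initialize: hits = 0
Initialize: items = [2, 2, 14, 15, 12, 13]
Entering loop: for item in items:

After execution: result = 58
58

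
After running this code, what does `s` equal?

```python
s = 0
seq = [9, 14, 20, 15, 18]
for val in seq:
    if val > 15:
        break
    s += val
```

Let's trace through this code step by step.

Initialize: s = 0
Initialize: seq = [9, 14, 20, 15, 18]
Entering loop: for val in seq:

After execution: s = 23
23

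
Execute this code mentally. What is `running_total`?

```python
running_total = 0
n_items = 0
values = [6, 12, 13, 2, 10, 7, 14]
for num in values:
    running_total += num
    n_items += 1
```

Let's trace through this code step by step.

Initialize: running_total = 0
Initialize: n_items = 0
Initialize: values = [6, 12, 13, 2, 10, 7, 14]
Entering loop: for num in values:

After execution: running_total = 64
64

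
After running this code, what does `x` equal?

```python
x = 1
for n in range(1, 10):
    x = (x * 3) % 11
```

Let's trace through this code step by step.

Initialize: x = 1
Entering loop: for n in range(1, 10):

After execution: x = 4
4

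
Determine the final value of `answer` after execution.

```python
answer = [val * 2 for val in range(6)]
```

Let's trace through this code step by step.

Initialize: answer = [val * 2 for val in range(6)]

After execution: answer = [0, 2, 4, 6, 8, 10]
[0, 2, 4, 6, 8, 10]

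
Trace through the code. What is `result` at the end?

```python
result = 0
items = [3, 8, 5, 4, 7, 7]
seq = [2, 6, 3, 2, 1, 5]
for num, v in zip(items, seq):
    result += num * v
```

Let's trace through this code step by step.

Initialize: result = 0
Initialize: items = [3, 8, 5, 4, 7, 7]
Initialize: seq = [2, 6, 3, 2, 1, 5]
Entering loop: for num, v in zip(items, seq):

After execution: result = 119
119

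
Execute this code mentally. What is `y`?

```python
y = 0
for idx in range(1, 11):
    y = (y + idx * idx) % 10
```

Let's trace through this code step by step.

Initialize: y = 0
Entering loop: for idx in range(1, 11):

After execution: y = 5
5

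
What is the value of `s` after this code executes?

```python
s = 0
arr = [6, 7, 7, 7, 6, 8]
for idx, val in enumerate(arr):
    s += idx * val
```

Let's trace through this code step by step.

Initialize: s = 0
Initialize: arr = [6, 7, 7, 7, 6, 8]
Entering loop: for idx, val in enumerate(arr):

After execution: s = 106
106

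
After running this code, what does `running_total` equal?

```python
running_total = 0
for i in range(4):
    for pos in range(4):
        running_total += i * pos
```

Let's trace through this code step by step.

Initialize: running_total = 0
Entering loop: for i in range(4):

After execution: running_total = 36
36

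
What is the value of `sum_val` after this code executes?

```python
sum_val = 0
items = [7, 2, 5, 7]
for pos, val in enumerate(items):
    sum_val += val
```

Let's trace through this code step by step.

Initialize: sum_val = 0
Initialize: items = [7, 2, 5, 7]
Entering loop: for pos, val in enumerate(items):

After execution: sum_val = 21
21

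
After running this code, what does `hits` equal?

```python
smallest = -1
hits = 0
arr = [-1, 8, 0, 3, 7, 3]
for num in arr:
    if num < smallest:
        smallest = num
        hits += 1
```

Let's trace through this code step by step.

Initialize: smallest = -1
Initialize: hits = 0
Initialize: arr = [-1, 8, 0, 3, 7, 3]
Entering loop: for num in arr:

After execution: hits = 0
0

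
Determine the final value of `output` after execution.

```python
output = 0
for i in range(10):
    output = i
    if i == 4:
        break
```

Let's trace through this code step by step.

Initialize: output = 0
Entering loop: for i in range(10):

After execution: output = 4
4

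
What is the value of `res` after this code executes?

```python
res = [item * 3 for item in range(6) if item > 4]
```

Let's trace through this code step by step.

Initialize: res = [item * 3 for item in range(6) if item > 4]

After execution: res = [15]
[15]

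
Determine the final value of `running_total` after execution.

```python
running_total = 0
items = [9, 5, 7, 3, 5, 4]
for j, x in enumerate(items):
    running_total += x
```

Let's trace through this code step by step.

Initialize: running_total = 0
Initialize: items = [9, 5, 7, 3, 5, 4]
Entering loop: for j, x in enumerate(items):

After execution: running_total = 33
33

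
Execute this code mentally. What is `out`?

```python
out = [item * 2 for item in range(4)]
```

Let's trace through this code step by step.

Initialize: out = [item * 2 for item in range(4)]

After execution: out = [0, 2, 4, 6]
[0, 2, 4, 6]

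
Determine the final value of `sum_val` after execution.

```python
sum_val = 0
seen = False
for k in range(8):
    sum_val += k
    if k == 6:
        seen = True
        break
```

Let's trace through this code step by step.

Initialize: sum_val = 0
Initialize: seen = False
Entering loop: for k in range(8):

After execution: sum_val = 21
21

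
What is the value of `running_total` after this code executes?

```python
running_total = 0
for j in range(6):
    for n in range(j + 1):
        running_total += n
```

Let's trace through this code step by step.

Initialize: running_total = 0
Entering loop: for j in range(6):

After execution: running_total = 35
35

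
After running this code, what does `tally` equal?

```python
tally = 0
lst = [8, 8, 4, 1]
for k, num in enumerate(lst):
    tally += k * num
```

Let's trace through this code step by step.

Initialize: tally = 0
Initialize: lst = [8, 8, 4, 1]
Entering loop: for k, num in enumerate(lst):

After execution: tally = 19
19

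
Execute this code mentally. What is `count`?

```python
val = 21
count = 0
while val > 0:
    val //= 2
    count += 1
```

Let's trace through this code step by step.

Initialize: val = 21
Initialize: count = 0
Entering loop: while val > 0:

After execution: count = 5
5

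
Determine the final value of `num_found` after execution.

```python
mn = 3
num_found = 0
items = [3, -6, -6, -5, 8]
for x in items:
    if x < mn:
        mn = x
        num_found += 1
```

Let's trace through this code step by step.

Initialize: mn = 3
Initialize: num_found = 0
Initialize: items = [3, -6, -6, -5, 8]
Entering loop: for x in items:

After execution: num_found = 1
1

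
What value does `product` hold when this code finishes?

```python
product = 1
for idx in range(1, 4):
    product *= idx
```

Let's trace through this code step by step.

Initialize: product = 1
Entering loop: for idx in range(1, 4):

After execution: product = 6
6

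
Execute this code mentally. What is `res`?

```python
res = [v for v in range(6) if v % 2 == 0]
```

Let's trace through this code step by step.

Initialize: res = [v for v in range(6) if v % 2 == 0]

After execution: res = [0, 2, 4]
[0, 2, 4]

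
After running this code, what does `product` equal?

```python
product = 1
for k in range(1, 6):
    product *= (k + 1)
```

Let's trace through this code step by step.

Initialize: product = 1
Entering loop: for k in range(1, 6):

After execution: product = 720
720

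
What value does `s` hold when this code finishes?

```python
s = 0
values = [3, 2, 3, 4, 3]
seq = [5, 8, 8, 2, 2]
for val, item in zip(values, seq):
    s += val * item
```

Let's trace through this code step by step.

Initialize: s = 0
Initialize: values = [3, 2, 3, 4, 3]
Initialize: seq = [5, 8, 8, 2, 2]
Entering loop: for val, item in zip(values, seq):

After execution: s = 69
69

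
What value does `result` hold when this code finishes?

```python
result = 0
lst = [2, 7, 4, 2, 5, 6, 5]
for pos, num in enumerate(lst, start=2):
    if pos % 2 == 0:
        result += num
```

Let's trace through this code step by step.

Initialize: result = 0
Initialize: lst = [2, 7, 4, 2, 5, 6, 5]
Entering loop: for pos, num in enumerate(lst, start=2):

After execution: result = 16
16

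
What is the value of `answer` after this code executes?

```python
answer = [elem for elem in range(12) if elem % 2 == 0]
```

Let's trace through this code step by step.

Initialize: answer = [elem for elem in range(12) if elem % 2 == 0]

After execution: answer = [0, 2, 4, 6, 8, 10]
[0, 2, 4, 6, 8, 10]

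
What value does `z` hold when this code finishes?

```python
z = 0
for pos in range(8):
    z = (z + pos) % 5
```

Let's trace through this code step by step.

Initialize: z = 0
Entering loop: for pos in range(8):

After execution: z = 3
3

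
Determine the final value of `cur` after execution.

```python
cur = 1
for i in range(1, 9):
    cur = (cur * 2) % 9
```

Let's trace through this code step by step.

Initialize: cur = 1
Entering loop: for i in range(1, 9):

After execution: cur = 4
4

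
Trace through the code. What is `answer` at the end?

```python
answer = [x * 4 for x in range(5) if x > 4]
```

Let's trace through this code step by step.

Initialize: answer = [x * 4 for x in range(5) if x > 4]

After execution: answer = []
[]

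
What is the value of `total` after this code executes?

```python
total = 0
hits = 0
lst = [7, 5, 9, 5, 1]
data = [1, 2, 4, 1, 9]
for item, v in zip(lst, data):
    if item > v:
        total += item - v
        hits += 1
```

Let's trace through this code step by step.

Initialize: total = 0
Initialize: hits = 0
Initialize: lst = [7, 5, 9, 5, 1]
Initialize: data = [1, 2, 4, 1, 9]
Entering loop: for item, v in zip(lst, data):

After execution: total = 18
18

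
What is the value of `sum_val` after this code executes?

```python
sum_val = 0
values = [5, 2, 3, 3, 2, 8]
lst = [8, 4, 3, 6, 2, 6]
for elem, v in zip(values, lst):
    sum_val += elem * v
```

Let's trace through this code step by step.

Initialize: sum_val = 0
Initialize: values = [5, 2, 3, 3, 2, 8]
Initialize: lst = [8, 4, 3, 6, 2, 6]
Entering loop: for elem, v in zip(values, lst):

After execution: sum_val = 127
127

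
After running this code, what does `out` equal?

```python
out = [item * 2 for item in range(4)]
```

Let's trace through this code step by step.

Initialize: out = [item * 2 for item in range(4)]

After execution: out = [0, 2, 4, 6]
[0, 2, 4, 6]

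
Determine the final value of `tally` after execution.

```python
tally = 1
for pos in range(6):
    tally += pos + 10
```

Let's trace through this code step by step.

Initialize: tally = 1
Entering loop: for pos in range(6):

After execution: tally = 76
76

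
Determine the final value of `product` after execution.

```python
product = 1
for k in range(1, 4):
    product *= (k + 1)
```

Let's trace through this code step by step.

Initialize: product = 1
Entering loop: for k in range(1, 4):

After execution: product = 24
24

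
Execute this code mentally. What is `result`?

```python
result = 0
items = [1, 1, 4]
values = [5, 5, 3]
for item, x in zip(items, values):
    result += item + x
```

Let's trace through this code step by step.

Initialize: result = 0
Initialize: items = [1, 1, 4]
Initialize: values = [5, 5, 3]
Entering loop: for item, x in zip(items, values):

After execution: result = 19
19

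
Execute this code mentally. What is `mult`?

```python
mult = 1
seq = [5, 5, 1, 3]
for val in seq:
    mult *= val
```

Let's trace through this code step by step.

Initialize: mult = 1
Initialize: seq = [5, 5, 1, 3]
Entering loop: for val in seq:

After execution: mult = 75
75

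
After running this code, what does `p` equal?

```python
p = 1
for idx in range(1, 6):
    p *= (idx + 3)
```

Let's trace through this code step by step.

Initialize: p = 1
Entering loop: for idx in range(1, 6):

After execution: p = 6720
6720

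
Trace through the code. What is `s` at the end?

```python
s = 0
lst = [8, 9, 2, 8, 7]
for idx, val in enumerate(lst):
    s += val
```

Let's trace through this code step by step.

Initialize: s = 0
Initialize: lst = [8, 9, 2, 8, 7]
Entering loop: for idx, val in enumerate(lst):

After execution: s = 34
34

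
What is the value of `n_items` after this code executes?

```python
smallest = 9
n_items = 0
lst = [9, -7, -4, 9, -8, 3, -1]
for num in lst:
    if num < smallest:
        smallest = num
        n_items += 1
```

Let's trace through this code step by step.

Initialize: smallest = 9
Initialize: n_items = 0
Initialize: lst = [9, -7, -4, 9, -8, 3, -1]
Entering loop: for num in lst:

After execution: n_items = 2
2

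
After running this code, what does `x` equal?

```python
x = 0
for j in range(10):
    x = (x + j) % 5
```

Let's trace through this code step by step.

Initialize: x = 0
Entering loop: for j in range(10):

After execution: x = 0
0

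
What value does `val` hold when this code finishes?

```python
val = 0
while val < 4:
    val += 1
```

Let's trace through this code step by step.

Initialize: val = 0
Entering loop: while val < 4:

After execution: val = 4
4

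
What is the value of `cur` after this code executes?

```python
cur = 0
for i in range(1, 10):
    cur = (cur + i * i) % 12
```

Let's trace through this code step by step.

Initialize: cur = 0
Entering loop: for i in range(1, 10):

After execution: cur = 9
9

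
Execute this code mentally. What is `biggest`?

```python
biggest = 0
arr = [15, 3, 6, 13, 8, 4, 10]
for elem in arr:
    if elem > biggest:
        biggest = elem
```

Let's trace through this code step by step.

Initialize: biggest = 0
Initialize: arr = [15, 3, 6, 13, 8, 4, 10]
Entering loop: for elem in arr:

After execution: biggest = 15
15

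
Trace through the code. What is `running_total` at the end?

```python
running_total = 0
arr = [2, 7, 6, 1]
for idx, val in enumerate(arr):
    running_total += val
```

Let's trace through this code step by step.

Initialize: running_total = 0
Initialize: arr = [2, 7, 6, 1]
Entering loop: for idx, val in enumerate(arr):

After execution: running_total = 16
16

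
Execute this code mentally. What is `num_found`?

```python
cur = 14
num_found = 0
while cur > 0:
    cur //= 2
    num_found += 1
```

Let's trace through this code step by step.

Initialize: cur = 14
Initialize: num_found = 0
Entering loop: while cur > 0:

After execution: num_found = 4
4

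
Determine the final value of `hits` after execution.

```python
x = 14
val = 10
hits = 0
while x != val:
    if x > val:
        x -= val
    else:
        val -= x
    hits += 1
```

Let's trace through this code step by step.

Initialize: x = 14
Initialize: val = 10
Initialize: hits = 0
Entering loop: while x != val:

After execution: hits = 4
4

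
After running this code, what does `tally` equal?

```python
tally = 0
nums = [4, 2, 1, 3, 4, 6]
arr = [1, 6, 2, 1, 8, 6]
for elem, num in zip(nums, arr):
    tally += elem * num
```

Let's trace through this code step by step.

Initialize: tally = 0
Initialize: nums = [4, 2, 1, 3, 4, 6]
Initialize: arr = [1, 6, 2, 1, 8, 6]
Entering loop: for elem, num in zip(nums, arr):

After execution: tally = 89
89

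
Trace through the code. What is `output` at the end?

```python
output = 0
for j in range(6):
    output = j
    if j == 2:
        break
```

Let's trace through this code step by step.

Initialize: output = 0
Entering loop: for j in range(6):

After execution: output = 2
2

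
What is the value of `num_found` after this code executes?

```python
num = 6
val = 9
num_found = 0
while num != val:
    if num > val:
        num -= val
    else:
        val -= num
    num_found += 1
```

Let's trace through this code step by step.

Initialize: num = 6
Initialize: val = 9
Initialize: num_found = 0
Entering loop: while num != val:

After execution: num_found = 2
2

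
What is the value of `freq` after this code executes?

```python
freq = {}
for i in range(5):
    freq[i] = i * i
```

Let's trace through this code step by step.

Initialize: freq = {}
Entering loop: for i in range(5):

After execution: freq = {0: 0, 1: 1, 2: 4, 3: 9, 4: 16}
{0: 0, 1: 1, 2: 4, 3: 9, 4: 16}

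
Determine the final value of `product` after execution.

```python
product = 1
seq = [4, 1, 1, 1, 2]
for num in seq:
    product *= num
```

Let's trace through this code step by step.

Initialize: product = 1
Initialize: seq = [4, 1, 1, 1, 2]
Entering loop: for num in seq:

After execution: product = 8
8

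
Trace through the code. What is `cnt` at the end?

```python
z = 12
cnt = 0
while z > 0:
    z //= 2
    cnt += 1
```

Let's trace through this code step by step.

Initialize: z = 12
Initialize: cnt = 0
Entering loop: while z > 0:

After execution: cnt = 4
4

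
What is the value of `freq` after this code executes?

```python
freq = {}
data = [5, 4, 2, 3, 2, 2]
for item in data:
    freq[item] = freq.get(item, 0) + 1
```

Let's trace through this code step by step.

Initialize: freq = {}
Initialize: data = [5, 4, 2, 3, 2, 2]
Entering loop: for item in data:

After execution: freq = {5: 1, 4: 1, 2: 3, 3: 1}
{5: 1, 4: 1, 2: 3, 3: 1}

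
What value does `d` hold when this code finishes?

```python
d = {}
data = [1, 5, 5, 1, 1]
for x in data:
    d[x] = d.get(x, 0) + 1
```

Let's trace through this code step by step.

Initialize: d = {}
Initialize: data = [1, 5, 5, 1, 1]
Entering loop: for x in data:

After execution: d = {1: 3, 5: 2}
{1: 3, 5: 2}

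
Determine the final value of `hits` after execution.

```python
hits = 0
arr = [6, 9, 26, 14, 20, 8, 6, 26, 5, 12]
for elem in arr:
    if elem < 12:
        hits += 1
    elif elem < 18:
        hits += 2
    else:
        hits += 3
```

Let's trace through this code step by step.

Initialize: hits = 0
Initialize: arr = [6, 9, 26, 14, 20, 8, 6, 26, 5, 12]
Entering loop: for elem in arr:

After execution: hits = 18
18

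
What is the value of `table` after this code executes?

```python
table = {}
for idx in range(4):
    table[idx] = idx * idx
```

Let's trace through this code step by step.

Initialize: table = {}
Entering loop: for idx in range(4):

After execution: table = {0: 0, 1: 1, 2: 4, 3: 9}
{0: 0, 1: 1, 2: 4, 3: 9}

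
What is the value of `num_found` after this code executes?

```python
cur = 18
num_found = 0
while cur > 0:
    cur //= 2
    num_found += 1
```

Let's trace through this code step by step.

Initialize: cur = 18
Initialize: num_found = 0
Entering loop: while cur > 0:

After execution: num_found = 5
5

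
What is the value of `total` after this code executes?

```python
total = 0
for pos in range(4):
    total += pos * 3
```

Let's trace through this code step by step.

Initialize: total = 0
Entering loop: for pos in range(4):

After execution: total = 18
18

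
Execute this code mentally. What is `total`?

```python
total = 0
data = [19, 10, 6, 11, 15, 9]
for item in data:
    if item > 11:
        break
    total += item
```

Let's trace through this code step by step.

Initialize: total = 0
Initialize: data = [19, 10, 6, 11, 15, 9]
Entering loop: for item in data:

After execution: total = 0
0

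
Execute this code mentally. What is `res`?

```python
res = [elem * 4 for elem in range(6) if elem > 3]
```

Let's trace through this code step by step.

Initialize: res = [elem * 4 for elem in range(6) if elem > 3]

After execution: res = [16, 20]
[16, 20]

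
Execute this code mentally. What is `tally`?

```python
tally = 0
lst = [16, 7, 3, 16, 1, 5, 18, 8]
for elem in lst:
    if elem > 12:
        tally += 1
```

Let's trace through this code step by step.

Initialize: tally = 0
Initialize: lst = [16, 7, 3, 16, 1, 5, 18, 8]
Entering loop: for elem in lst:

After execution: tally = 3
3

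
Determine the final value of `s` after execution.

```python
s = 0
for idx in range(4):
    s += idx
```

Let's trace through this code step by step.

Initialize: s = 0
Entering loop: for idx in range(4):

After execution: s = 6
6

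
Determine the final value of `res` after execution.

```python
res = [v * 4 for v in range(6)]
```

Let's trace through this code step by step.

Initialize: res = [v * 4 for v in range(6)]

After execution: res = [0, 4, 8, 12, 16, 20]
[0, 4, 8, 12, 16, 20]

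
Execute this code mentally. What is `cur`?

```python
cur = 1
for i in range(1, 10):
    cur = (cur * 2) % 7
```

Let's trace through this code step by step.

Initialize: cur = 1
Entering loop: for i in range(1, 10):

After execution: cur = 1
1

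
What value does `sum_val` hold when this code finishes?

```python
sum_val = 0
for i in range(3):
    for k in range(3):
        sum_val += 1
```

Let's trace through this code step by step.

Initialize: sum_val = 0
Entering loop: for i in range(3):

After execution: sum_val = 9
9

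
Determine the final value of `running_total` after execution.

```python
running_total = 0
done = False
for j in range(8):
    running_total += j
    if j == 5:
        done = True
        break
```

Let's trace through this code step by step.

Initialize: running_total = 0
Initialize: done = False
Entering loop: for j in range(8):

After execution: running_total = 15
15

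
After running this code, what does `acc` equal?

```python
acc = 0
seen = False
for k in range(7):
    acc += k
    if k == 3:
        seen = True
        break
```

Let's trace through this code step by step.

Initialize: acc = 0
Initialize: seen = False
Entering loop: for k in range(7):

After execution: acc = 6
6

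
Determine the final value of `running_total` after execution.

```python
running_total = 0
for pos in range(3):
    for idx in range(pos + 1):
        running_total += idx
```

Let's trace through this code step by step.

Initialize: running_total = 0
Entering loop: for pos in range(3):

After execution: running_total = 4
4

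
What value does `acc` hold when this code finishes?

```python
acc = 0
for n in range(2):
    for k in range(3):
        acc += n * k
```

Let's trace through this code step by step.

Initialize: acc = 0
Entering loop: for n in range(2):

After execution: acc = 3
3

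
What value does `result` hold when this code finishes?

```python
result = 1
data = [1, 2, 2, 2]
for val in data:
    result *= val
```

Let's trace through this code step by step.

Initialize: result = 1
Initialize: data = [1, 2, 2, 2]
Entering loop: for val in data:

After execution: result = 8
8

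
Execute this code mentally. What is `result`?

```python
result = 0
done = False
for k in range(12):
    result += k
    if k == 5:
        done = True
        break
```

Let's trace through this code step by step.

Initialize: result = 0
Initialize: done = False
Entering loop: for k in range(12):

After execution: result = 15
15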